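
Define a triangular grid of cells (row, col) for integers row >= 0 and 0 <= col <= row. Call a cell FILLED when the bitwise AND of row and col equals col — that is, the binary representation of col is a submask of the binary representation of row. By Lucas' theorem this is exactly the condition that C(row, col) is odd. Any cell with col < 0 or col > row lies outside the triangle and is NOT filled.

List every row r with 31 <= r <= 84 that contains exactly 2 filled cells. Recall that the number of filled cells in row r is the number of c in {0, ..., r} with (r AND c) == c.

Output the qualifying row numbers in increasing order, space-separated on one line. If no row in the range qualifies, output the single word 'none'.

Row r has 2^popcount(r) filled cells, so we need popcount(r) = log2(2) = 1.
Scan r = 31..84 and keep those with exactly 1 one-bits:
r=31=11111 popcount=5 -> skip
r=32=100000 popcount=1 -> KEEP
r=33=100001 popcount=2 -> skip
r=34=100010 popcount=2 -> skip
r=35=100011 popcount=3 -> skip
r=36=100100 popcount=2 -> skip
r=37=100101 popcount=3 -> skip
r=38=100110 popcount=3 -> skip
r=39=100111 popcount=4 -> skip
r=40=101000 popcount=2 -> skip
r=41=101001 popcount=3 -> skip
r=42=101010 popcount=3 -> skip
r=43=101011 popcount=4 -> skip
r=44=101100 popcount=3 -> skip
r=45=101101 popcount=4 -> skip
r=46=101110 popcount=4 -> skip
r=47=101111 popcount=5 -> skip
r=48=110000 popcount=2 -> skip
r=49=110001 popcount=3 -> skip
r=50=110010 popcount=3 -> skip
r=51=110011 popcount=4 -> skip
r=52=110100 popcount=3 -> skip
r=53=110101 popcount=4 -> skip
r=54=110110 popcount=4 -> skip
r=55=110111 popcount=5 -> skip
r=56=111000 popcount=3 -> skip
r=57=111001 popcount=4 -> skip
r=58=111010 popcount=4 -> skip
r=59=111011 popcount=5 -> skip
r=60=111100 popcount=4 -> skip
r=61=111101 popcount=5 -> skip
r=62=111110 popcount=5 -> skip
r=63=111111 popcount=6 -> skip
r=64=1000000 popcount=1 -> KEEP
r=65=1000001 popcount=2 -> skip
r=66=1000010 popcount=2 -> skip
r=67=1000011 popcount=3 -> skip
r=68=1000100 popcount=2 -> skip
r=69=1000101 popcount=3 -> skip
r=70=1000110 popcount=3 -> skip
r=71=1000111 popcount=4 -> skip
r=72=1001000 popcount=2 -> skip
r=73=1001001 popcount=3 -> skip
r=74=1001010 popcount=3 -> skip
r=75=1001011 popcount=4 -> skip
r=76=1001100 popcount=3 -> skip
r=77=1001101 popcount=4 -> skip
r=78=1001110 popcount=4 -> skip
r=79=1001111 popcount=5 -> skip
r=80=1010000 popcount=2 -> skip
r=81=1010001 popcount=3 -> skip
r=82=1010010 popcount=3 -> skip
r=83=1010011 popcount=4 -> skip
r=84=1010100 popcount=3 -> skip
Kept rows: 32 64

Answer: 32 64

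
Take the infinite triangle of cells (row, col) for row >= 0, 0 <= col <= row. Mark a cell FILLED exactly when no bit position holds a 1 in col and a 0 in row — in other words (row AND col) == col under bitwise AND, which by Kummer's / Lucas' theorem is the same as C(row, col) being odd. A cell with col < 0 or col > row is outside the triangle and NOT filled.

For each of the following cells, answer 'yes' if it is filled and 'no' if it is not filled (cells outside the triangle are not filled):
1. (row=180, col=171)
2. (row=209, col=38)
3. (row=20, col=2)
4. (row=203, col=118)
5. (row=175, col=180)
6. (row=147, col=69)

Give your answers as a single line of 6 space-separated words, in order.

Answer: no no no no no no

Derivation:
(180,171): row=0b10110100, col=0b10101011, row AND col = 0b10100000 = 160; 160 != 171 -> empty
(209,38): row=0b11010001, col=0b100110, row AND col = 0b0 = 0; 0 != 38 -> empty
(20,2): row=0b10100, col=0b10, row AND col = 0b0 = 0; 0 != 2 -> empty
(203,118): row=0b11001011, col=0b1110110, row AND col = 0b1000010 = 66; 66 != 118 -> empty
(175,180): col outside [0, 175] -> not filled
(147,69): row=0b10010011, col=0b1000101, row AND col = 0b1 = 1; 1 != 69 -> empty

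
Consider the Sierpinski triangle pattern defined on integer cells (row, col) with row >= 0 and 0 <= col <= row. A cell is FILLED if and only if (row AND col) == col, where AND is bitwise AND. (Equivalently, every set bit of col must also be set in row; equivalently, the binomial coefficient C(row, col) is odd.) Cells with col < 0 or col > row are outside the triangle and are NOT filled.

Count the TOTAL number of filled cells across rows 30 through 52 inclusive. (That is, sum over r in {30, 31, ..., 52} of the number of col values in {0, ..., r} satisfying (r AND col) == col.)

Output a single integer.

r30=11110 pc4: +16 =16
r31=11111 pc5: +32 =48
r32=100000 pc1: +2 =50
r33=100001 pc2: +4 =54
r34=100010 pc2: +4 =58
r35=100011 pc3: +8 =66
r36=100100 pc2: +4 =70
r37=100101 pc3: +8 =78
r38=100110 pc3: +8 =86
r39=100111 pc4: +16 =102
r40=101000 pc2: +4 =106
r41=101001 pc3: +8 =114
r42=101010 pc3: +8 =122
r43=101011 pc4: +16 =138
r44=101100 pc3: +8 =146
r45=101101 pc4: +16 =162
r46=101110 pc4: +16 =178
r47=101111 pc5: +32 =210
r48=110000 pc2: +4 =214
r49=110001 pc3: +8 =222
r50=110010 pc3: +8 =230
r51=110011 pc4: +16 =246
r52=110100 pc3: +8 =254

Answer: 254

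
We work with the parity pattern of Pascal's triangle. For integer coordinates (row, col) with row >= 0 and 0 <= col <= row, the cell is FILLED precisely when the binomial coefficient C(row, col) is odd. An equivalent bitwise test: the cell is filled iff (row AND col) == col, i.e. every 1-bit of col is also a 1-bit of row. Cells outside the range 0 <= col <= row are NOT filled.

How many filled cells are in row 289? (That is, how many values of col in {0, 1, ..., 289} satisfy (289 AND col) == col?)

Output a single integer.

Answer: 8

Derivation:
289 in binary = 100100001
popcount(289) = number of 1-bits in 100100001 = 3
A col c satisfies (289 AND c) == c iff every set bit of c is also set in 289; each of the 3 set bits of 289 can independently be on or off in c.
count = 2^3 = 8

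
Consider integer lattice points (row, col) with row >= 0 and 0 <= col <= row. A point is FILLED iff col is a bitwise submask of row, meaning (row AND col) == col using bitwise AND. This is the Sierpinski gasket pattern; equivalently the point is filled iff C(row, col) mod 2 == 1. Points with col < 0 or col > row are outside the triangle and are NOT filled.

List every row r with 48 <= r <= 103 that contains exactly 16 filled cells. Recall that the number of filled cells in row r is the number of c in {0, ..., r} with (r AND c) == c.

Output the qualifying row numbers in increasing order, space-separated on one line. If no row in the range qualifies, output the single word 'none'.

Row r has 2^popcount(r) filled cells, so we need popcount(r) = log2(16) = 4.
Scan r = 48..103 and keep those with exactly 4 one-bits:
r=48=110000 popcount=2 -> skip
r=49=110001 popcount=3 -> skip
r=50=110010 popcount=3 -> skip
r=51=110011 popcount=4 -> KEEP
r=52=110100 popcount=3 -> skip
r=53=110101 popcount=4 -> KEEP
r=54=110110 popcount=4 -> KEEP
r=55=110111 popcount=5 -> skip
r=56=111000 popcount=3 -> skip
r=57=111001 popcount=4 -> KEEP
r=58=111010 popcount=4 -> KEEP
r=59=111011 popcount=5 -> skip
r=60=111100 popcount=4 -> KEEP
r=61=111101 popcount=5 -> skip
r=62=111110 popcount=5 -> skip
r=63=111111 popcount=6 -> skip
r=64=1000000 popcount=1 -> skip
r=65=1000001 popcount=2 -> skip
r=66=1000010 popcount=2 -> skip
r=67=1000011 popcount=3 -> skip
r=68=1000100 popcount=2 -> skip
r=69=1000101 popcount=3 -> skip
r=70=1000110 popcount=3 -> skip
r=71=1000111 popcount=4 -> KEEP
r=72=1001000 popcount=2 -> skip
r=73=1001001 popcount=3 -> skip
r=74=1001010 popcount=3 -> skip
r=75=1001011 popcount=4 -> KEEP
r=76=1001100 popcount=3 -> skip
r=77=1001101 popcount=4 -> KEEP
r=78=1001110 popcount=4 -> KEEP
r=79=1001111 popcount=5 -> skip
r=80=1010000 popcount=2 -> skip
r=81=1010001 popcount=3 -> skip
r=82=1010010 popcount=3 -> skip
r=83=1010011 popcount=4 -> KEEP
r=84=1010100 popcount=3 -> skip
r=85=1010101 popcount=4 -> KEEP
r=86=1010110 popcount=4 -> KEEP
r=87=1010111 popcount=5 -> skip
r=88=1011000 popcount=3 -> skip
r=89=1011001 popcount=4 -> KEEP
r=90=1011010 popcount=4 -> KEEP
r=91=1011011 popcount=5 -> skip
r=92=1011100 popcount=4 -> KEEP
r=93=1011101 popcount=5 -> skip
r=94=1011110 popcount=5 -> skip
r=95=1011111 popcount=6 -> skip
r=96=1100000 popcount=2 -> skip
r=97=1100001 popcount=3 -> skip
r=98=1100010 popcount=3 -> skip
r=99=1100011 popcount=4 -> KEEP
r=100=1100100 popcount=3 -> skip
r=101=1100101 popcount=4 -> KEEP
r=102=1100110 popcount=4 -> KEEP
r=103=1100111 popcount=5 -> skip
Kept rows: 51 53 54 57 58 60 71 75 77 78 83 85 86 89 90 92 99 101 102

Answer: 51 53 54 57 58 60 71 75 77 78 83 85 86 89 90 92 99 101 102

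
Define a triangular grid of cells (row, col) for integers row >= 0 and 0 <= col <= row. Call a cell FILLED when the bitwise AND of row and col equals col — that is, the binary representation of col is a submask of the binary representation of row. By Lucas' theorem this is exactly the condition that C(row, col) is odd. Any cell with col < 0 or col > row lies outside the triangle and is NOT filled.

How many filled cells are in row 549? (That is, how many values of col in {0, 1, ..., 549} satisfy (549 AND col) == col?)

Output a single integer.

549 in binary = 1000100101
popcount(549) = number of 1-bits in 1000100101 = 4
A col c satisfies (549 AND c) == c iff every set bit of c is also set in 549; each of the 4 set bits of 549 can independently be on or off in c.
count = 2^4 = 16

Answer: 16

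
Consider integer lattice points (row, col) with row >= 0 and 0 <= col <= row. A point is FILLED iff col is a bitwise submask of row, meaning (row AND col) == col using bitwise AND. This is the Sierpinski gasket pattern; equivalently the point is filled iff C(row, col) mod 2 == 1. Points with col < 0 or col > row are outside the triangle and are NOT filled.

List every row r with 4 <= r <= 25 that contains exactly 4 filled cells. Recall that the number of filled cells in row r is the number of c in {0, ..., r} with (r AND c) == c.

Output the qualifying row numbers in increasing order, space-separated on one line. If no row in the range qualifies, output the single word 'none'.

Answer: 5 6 9 10 12 17 18 20 24

Derivation:
Row r has 2^popcount(r) filled cells, so we need popcount(r) = log2(4) = 2.
Scan r = 4..25 and keep those with exactly 2 one-bits:
r=4=100 popcount=1 -> skip
r=5=101 popcount=2 -> KEEP
r=6=110 popcount=2 -> KEEP
r=7=111 popcount=3 -> skip
r=8=1000 popcount=1 -> skip
r=9=1001 popcount=2 -> KEEP
r=10=1010 popcount=2 -> KEEP
r=11=1011 popcount=3 -> skip
r=12=1100 popcount=2 -> KEEP
r=13=1101 popcount=3 -> skip
r=14=1110 popcount=3 -> skip
r=15=1111 popcount=4 -> skip
r=16=10000 popcount=1 -> skip
r=17=10001 popcount=2 -> KEEP
r=18=10010 popcount=2 -> KEEP
r=19=10011 popcount=3 -> skip
r=20=10100 popcount=2 -> KEEP
r=21=10101 popcount=3 -> skip
r=22=10110 popcount=3 -> skip
r=23=10111 popcount=4 -> skip
r=24=11000 popcount=2 -> KEEP
r=25=11001 popcount=3 -> skip
Kept rows: 5 6 9 10 12 17 18 20 24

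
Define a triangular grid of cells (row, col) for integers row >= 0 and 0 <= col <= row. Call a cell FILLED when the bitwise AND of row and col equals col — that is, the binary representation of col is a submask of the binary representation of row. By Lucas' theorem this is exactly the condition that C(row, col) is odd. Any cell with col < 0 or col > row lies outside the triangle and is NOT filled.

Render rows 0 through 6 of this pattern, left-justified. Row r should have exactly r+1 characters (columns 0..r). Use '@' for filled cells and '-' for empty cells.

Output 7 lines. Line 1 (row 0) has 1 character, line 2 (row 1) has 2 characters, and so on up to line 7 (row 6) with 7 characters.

r0=0: @
r1=1: @@
r2=10: @-@
r3=11: @@@@
r4=100: @---@
r5=101: @@--@@
r6=110: @-@-@-@

Answer: @
@@
@-@
@@@@
@---@
@@--@@
@-@-@-@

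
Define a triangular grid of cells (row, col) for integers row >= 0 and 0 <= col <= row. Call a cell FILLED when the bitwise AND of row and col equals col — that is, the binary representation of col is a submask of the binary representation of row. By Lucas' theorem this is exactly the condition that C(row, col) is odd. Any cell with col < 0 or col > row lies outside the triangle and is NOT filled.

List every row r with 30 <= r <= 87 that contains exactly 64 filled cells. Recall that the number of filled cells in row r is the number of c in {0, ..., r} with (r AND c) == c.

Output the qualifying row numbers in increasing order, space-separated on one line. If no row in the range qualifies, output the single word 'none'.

Answer: 63

Derivation:
Row r has 2^popcount(r) filled cells, so we need popcount(r) = log2(64) = 6.
Scan r = 30..87 and keep those with exactly 6 one-bits:
r=30=11110 popcount=4 -> skip
r=31=11111 popcount=5 -> skip
r=32=100000 popcount=1 -> skip
r=33=100001 popcount=2 -> skip
r=34=100010 popcount=2 -> skip
r=35=100011 popcount=3 -> skip
r=36=100100 popcount=2 -> skip
r=37=100101 popcount=3 -> skip
r=38=100110 popcount=3 -> skip
r=39=100111 popcount=4 -> skip
r=40=101000 popcount=2 -> skip
r=41=101001 popcount=3 -> skip
r=42=101010 popcount=3 -> skip
r=43=101011 popcount=4 -> skip
r=44=101100 popcount=3 -> skip
r=45=101101 popcount=4 -> skip
r=46=101110 popcount=4 -> skip
r=47=101111 popcount=5 -> skip
r=48=110000 popcount=2 -> skip
r=49=110001 popcount=3 -> skip
r=50=110010 popcount=3 -> skip
r=51=110011 popcount=4 -> skip
r=52=110100 popcount=3 -> skip
r=53=110101 popcount=4 -> skip
r=54=110110 popcount=4 -> skip
r=55=110111 popcount=5 -> skip
r=56=111000 popcount=3 -> skip
r=57=111001 popcount=4 -> skip
r=58=111010 popcount=4 -> skip
r=59=111011 popcount=5 -> skip
r=60=111100 popcount=4 -> skip
r=61=111101 popcount=5 -> skip
r=62=111110 popcount=5 -> skip
r=63=111111 popcount=6 -> KEEP
r=64=1000000 popcount=1 -> skip
r=65=1000001 popcount=2 -> skip
r=66=1000010 popcount=2 -> skip
r=67=1000011 popcount=3 -> skip
r=68=1000100 popcount=2 -> skip
r=69=1000101 popcount=3 -> skip
r=70=1000110 popcount=3 -> skip
r=71=1000111 popcount=4 -> skip
r=72=1001000 popcount=2 -> skip
r=73=1001001 popcount=3 -> skip
r=74=1001010 popcount=3 -> skip
r=75=1001011 popcount=4 -> skip
r=76=1001100 popcount=3 -> skip
r=77=1001101 popcount=4 -> skip
r=78=1001110 popcount=4 -> skip
r=79=1001111 popcount=5 -> skip
r=80=1010000 popcount=2 -> skip
r=81=1010001 popcount=3 -> skip
r=82=1010010 popcount=3 -> skip
r=83=1010011 popcount=4 -> skip
r=84=1010100 popcount=3 -> skip
r=85=1010101 popcount=4 -> skip
r=86=1010110 popcount=4 -> skip
r=87=1010111 popcount=5 -> skip
Kept rows: 63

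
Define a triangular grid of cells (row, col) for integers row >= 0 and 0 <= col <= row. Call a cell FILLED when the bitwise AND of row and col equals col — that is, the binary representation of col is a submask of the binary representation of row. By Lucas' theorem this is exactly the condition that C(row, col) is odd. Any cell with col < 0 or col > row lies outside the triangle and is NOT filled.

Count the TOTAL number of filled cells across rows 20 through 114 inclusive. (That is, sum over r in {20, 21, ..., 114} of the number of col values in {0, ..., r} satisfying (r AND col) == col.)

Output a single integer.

Answer: 1480

Derivation:
r20=10100 pc2: +4 =4
r21=10101 pc3: +8 =12
r22=10110 pc3: +8 =20
r23=10111 pc4: +16 =36
r24=11000 pc2: +4 =40
r25=11001 pc3: +8 =48
r26=11010 pc3: +8 =56
r27=11011 pc4: +16 =72
r28=11100 pc3: +8 =80
r29=11101 pc4: +16 =96
r30=11110 pc4: +16 =112
r31=11111 pc5: +32 =144
r32=100000 pc1: +2 =146
r33=100001 pc2: +4 =150
r34=100010 pc2: +4 =154
r35=100011 pc3: +8 =162
r36=100100 pc2: +4 =166
r37=100101 pc3: +8 =174
r38=100110 pc3: +8 =182
r39=100111 pc4: +16 =198
r40=101000 pc2: +4 =202
r41=101001 pc3: +8 =210
r42=101010 pc3: +8 =218
r43=101011 pc4: +16 =234
r44=101100 pc3: +8 =242
r45=101101 pc4: +16 =258
r46=101110 pc4: +16 =274
r47=101111 pc5: +32 =306
r48=110000 pc2: +4 =310
r49=110001 pc3: +8 =318
r50=110010 pc3: +8 =326
r51=110011 pc4: +16 =342
r52=110100 pc3: +8 =350
r53=110101 pc4: +16 =366
r54=110110 pc4: +16 =382
r55=110111 pc5: +32 =414
r56=111000 pc3: +8 =422
r57=111001 pc4: +16 =438
r58=111010 pc4: +16 =454
r59=111011 pc5: +32 =486
r60=111100 pc4: +16 =502
r61=111101 pc5: +32 =534
r62=111110 pc5: +32 =566
r63=111111 pc6: +64 =630
r64=1000000 pc1: +2 =632
r65=1000001 pc2: +4 =636
r66=1000010 pc2: +4 =640
r67=1000011 pc3: +8 =648
r68=1000100 pc2: +4 =652
r69=1000101 pc3: +8 =660
r70=1000110 pc3: +8 =668
r71=1000111 pc4: +16 =684
r72=1001000 pc2: +4 =688
r73=1001001 pc3: +8 =696
r74=1001010 pc3: +8 =704
r75=1001011 pc4: +16 =720
r76=1001100 pc3: +8 =728
r77=1001101 pc4: +16 =744
r78=1001110 pc4: +16 =760
r79=1001111 pc5: +32 =792
r80=1010000 pc2: +4 =796
r81=1010001 pc3: +8 =804
r82=1010010 pc3: +8 =812
r83=1010011 pc4: +16 =828
r84=1010100 pc3: +8 =836
r85=1010101 pc4: +16 =852
r86=1010110 pc4: +16 =868
r87=1010111 pc5: +32 =900
r88=1011000 pc3: +8 =908
r89=1011001 pc4: +16 =924
r90=1011010 pc4: +16 =940
r91=1011011 pc5: +32 =972
r92=1011100 pc4: +16 =988
r93=1011101 pc5: +32 =1020
r94=1011110 pc5: +32 =1052
r95=1011111 pc6: +64 =1116
r96=1100000 pc2: +4 =1120
r97=1100001 pc3: +8 =1128
r98=1100010 pc3: +8 =1136
r99=1100011 pc4: +16 =1152
r100=1100100 pc3: +8 =1160
r101=1100101 pc4: +16 =1176
r102=1100110 pc4: +16 =1192
r103=1100111 pc5: +32 =1224
r104=1101000 pc3: +8 =1232
r105=1101001 pc4: +16 =1248
r106=1101010 pc4: +16 =1264
r107=1101011 pc5: +32 =1296
r108=1101100 pc4: +16 =1312
r109=1101101 pc5: +32 =1344
r110=1101110 pc5: +32 =1376
r111=1101111 pc6: +64 =1440
r112=1110000 pc3: +8 =1448
r113=1110001 pc4: +16 =1464
r114=1110010 pc4: +16 =1480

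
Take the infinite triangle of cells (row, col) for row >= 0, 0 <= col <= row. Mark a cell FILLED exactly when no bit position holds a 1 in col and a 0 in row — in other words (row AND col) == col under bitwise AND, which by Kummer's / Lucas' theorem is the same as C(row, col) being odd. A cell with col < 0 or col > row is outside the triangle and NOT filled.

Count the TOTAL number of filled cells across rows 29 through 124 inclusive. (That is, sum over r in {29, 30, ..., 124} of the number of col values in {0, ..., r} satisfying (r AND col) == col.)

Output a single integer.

r29=11101 pc4: +16 =16
r30=11110 pc4: +16 =32
r31=11111 pc5: +32 =64
r32=100000 pc1: +2 =66
r33=100001 pc2: +4 =70
r34=100010 pc2: +4 =74
r35=100011 pc3: +8 =82
r36=100100 pc2: +4 =86
r37=100101 pc3: +8 =94
r38=100110 pc3: +8 =102
r39=100111 pc4: +16 =118
r40=101000 pc2: +4 =122
r41=101001 pc3: +8 =130
r42=101010 pc3: +8 =138
r43=101011 pc4: +16 =154
r44=101100 pc3: +8 =162
r45=101101 pc4: +16 =178
r46=101110 pc4: +16 =194
r47=101111 pc5: +32 =226
r48=110000 pc2: +4 =230
r49=110001 pc3: +8 =238
r50=110010 pc3: +8 =246
r51=110011 pc4: +16 =262
r52=110100 pc3: +8 =270
r53=110101 pc4: +16 =286
r54=110110 pc4: +16 =302
r55=110111 pc5: +32 =334
r56=111000 pc3: +8 =342
r57=111001 pc4: +16 =358
r58=111010 pc4: +16 =374
r59=111011 pc5: +32 =406
r60=111100 pc4: +16 =422
r61=111101 pc5: +32 =454
r62=111110 pc5: +32 =486
r63=111111 pc6: +64 =550
r64=1000000 pc1: +2 =552
r65=1000001 pc2: +4 =556
r66=1000010 pc2: +4 =560
r67=1000011 pc3: +8 =568
r68=1000100 pc2: +4 =572
r69=1000101 pc3: +8 =580
r70=1000110 pc3: +8 =588
r71=1000111 pc4: +16 =604
r72=1001000 pc2: +4 =608
r73=1001001 pc3: +8 =616
r74=1001010 pc3: +8 =624
r75=1001011 pc4: +16 =640
r76=1001100 pc3: +8 =648
r77=1001101 pc4: +16 =664
r78=1001110 pc4: +16 =680
r79=1001111 pc5: +32 =712
r80=1010000 pc2: +4 =716
r81=1010001 pc3: +8 =724
r82=1010010 pc3: +8 =732
r83=1010011 pc4: +16 =748
r84=1010100 pc3: +8 =756
r85=1010101 pc4: +16 =772
r86=1010110 pc4: +16 =788
r87=1010111 pc5: +32 =820
r88=1011000 pc3: +8 =828
r89=1011001 pc4: +16 =844
r90=1011010 pc4: +16 =860
r91=1011011 pc5: +32 =892
r92=1011100 pc4: +16 =908
r93=1011101 pc5: +32 =940
r94=1011110 pc5: +32 =972
r95=1011111 pc6: +64 =1036
r96=1100000 pc2: +4 =1040
r97=1100001 pc3: +8 =1048
r98=1100010 pc3: +8 =1056
r99=1100011 pc4: +16 =1072
r100=1100100 pc3: +8 =1080
r101=1100101 pc4: +16 =1096
r102=1100110 pc4: +16 =1112
r103=1100111 pc5: +32 =1144
r104=1101000 pc3: +8 =1152
r105=1101001 pc4: +16 =1168
r106=1101010 pc4: +16 =1184
r107=1101011 pc5: +32 =1216
r108=1101100 pc4: +16 =1232
r109=1101101 pc5: +32 =1264
r110=1101110 pc5: +32 =1296
r111=1101111 pc6: +64 =1360
r112=1110000 pc3: +8 =1368
r113=1110001 pc4: +16 =1384
r114=1110010 pc4: +16 =1400
r115=1110011 pc5: +32 =1432
r116=1110100 pc4: +16 =1448
r117=1110101 pc5: +32 =1480
r118=1110110 pc5: +32 =1512
r119=1110111 pc6: +64 =1576
r120=1111000 pc4: +16 =1592
r121=1111001 pc5: +32 =1624
r122=1111010 pc5: +32 =1656
r123=1111011 pc6: +64 =1720
r124=1111100 pc5: +32 =1752

Answer: 1752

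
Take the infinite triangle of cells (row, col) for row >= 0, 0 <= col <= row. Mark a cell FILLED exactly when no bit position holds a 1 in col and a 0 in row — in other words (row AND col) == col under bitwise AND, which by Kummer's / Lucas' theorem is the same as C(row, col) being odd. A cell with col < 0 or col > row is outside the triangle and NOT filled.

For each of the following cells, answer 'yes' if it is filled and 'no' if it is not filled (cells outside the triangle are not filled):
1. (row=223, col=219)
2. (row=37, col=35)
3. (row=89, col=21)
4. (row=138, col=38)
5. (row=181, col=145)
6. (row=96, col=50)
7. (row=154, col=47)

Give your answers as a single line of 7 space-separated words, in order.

(223,219): row=0b11011111, col=0b11011011, row AND col = 0b11011011 = 219; 219 == 219 -> filled
(37,35): row=0b100101, col=0b100011, row AND col = 0b100001 = 33; 33 != 35 -> empty
(89,21): row=0b1011001, col=0b10101, row AND col = 0b10001 = 17; 17 != 21 -> empty
(138,38): row=0b10001010, col=0b100110, row AND col = 0b10 = 2; 2 != 38 -> empty
(181,145): row=0b10110101, col=0b10010001, row AND col = 0b10010001 = 145; 145 == 145 -> filled
(96,50): row=0b1100000, col=0b110010, row AND col = 0b100000 = 32; 32 != 50 -> empty
(154,47): row=0b10011010, col=0b101111, row AND col = 0b1010 = 10; 10 != 47 -> empty

Answer: yes no no no yes no no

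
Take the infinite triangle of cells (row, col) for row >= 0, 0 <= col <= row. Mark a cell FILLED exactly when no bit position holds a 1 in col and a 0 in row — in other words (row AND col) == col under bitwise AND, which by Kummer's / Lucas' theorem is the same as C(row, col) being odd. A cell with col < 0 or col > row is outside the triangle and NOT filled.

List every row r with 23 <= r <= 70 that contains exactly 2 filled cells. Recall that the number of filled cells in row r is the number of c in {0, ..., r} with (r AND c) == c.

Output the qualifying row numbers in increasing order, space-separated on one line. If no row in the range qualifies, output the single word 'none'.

Answer: 32 64

Derivation:
Row r has 2^popcount(r) filled cells, so we need popcount(r) = log2(2) = 1.
Scan r = 23..70 and keep those with exactly 1 one-bits:
r=23=10111 popcount=4 -> skip
r=24=11000 popcount=2 -> skip
r=25=11001 popcount=3 -> skip
r=26=11010 popcount=3 -> skip
r=27=11011 popcount=4 -> skip
r=28=11100 popcount=3 -> skip
r=29=11101 popcount=4 -> skip
r=30=11110 popcount=4 -> skip
r=31=11111 popcount=5 -> skip
r=32=100000 popcount=1 -> KEEP
r=33=100001 popcount=2 -> skip
r=34=100010 popcount=2 -> skip
r=35=100011 popcount=3 -> skip
r=36=100100 popcount=2 -> skip
r=37=100101 popcount=3 -> skip
r=38=100110 popcount=3 -> skip
r=39=100111 popcount=4 -> skip
r=40=101000 popcount=2 -> skip
r=41=101001 popcount=3 -> skip
r=42=101010 popcount=3 -> skip
r=43=101011 popcount=4 -> skip
r=44=101100 popcount=3 -> skip
r=45=101101 popcount=4 -> skip
r=46=101110 popcount=4 -> skip
r=47=101111 popcount=5 -> skip
r=48=110000 popcount=2 -> skip
r=49=110001 popcount=3 -> skip
r=50=110010 popcount=3 -> skip
r=51=110011 popcount=4 -> skip
r=52=110100 popcount=3 -> skip
r=53=110101 popcount=4 -> skip
r=54=110110 popcount=4 -> skip
r=55=110111 popcount=5 -> skip
r=56=111000 popcount=3 -> skip
r=57=111001 popcount=4 -> skip
r=58=111010 popcount=4 -> skip
r=59=111011 popcount=5 -> skip
r=60=111100 popcount=4 -> skip
r=61=111101 popcount=5 -> skip
r=62=111110 popcount=5 -> skip
r=63=111111 popcount=6 -> skip
r=64=1000000 popcount=1 -> KEEP
r=65=1000001 popcount=2 -> skip
r=66=1000010 popcount=2 -> skip
r=67=1000011 popcount=3 -> skip
r=68=1000100 popcount=2 -> skip
r=69=1000101 popcount=3 -> skip
r=70=1000110 popcount=3 -> skip
Kept rows: 32 64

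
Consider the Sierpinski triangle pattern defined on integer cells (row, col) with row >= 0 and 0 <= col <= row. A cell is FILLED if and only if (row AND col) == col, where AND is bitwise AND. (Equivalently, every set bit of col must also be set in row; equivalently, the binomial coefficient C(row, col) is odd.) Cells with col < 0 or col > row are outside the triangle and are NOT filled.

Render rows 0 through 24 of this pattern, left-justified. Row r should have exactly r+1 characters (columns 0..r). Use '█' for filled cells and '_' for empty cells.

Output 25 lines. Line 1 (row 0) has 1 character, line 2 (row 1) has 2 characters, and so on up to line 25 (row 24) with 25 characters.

Answer: █
██
█_█
████
█___█
██__██
█_█_█_█
████████
█_______█
██______██
█_█_____█_█
████____████
█___█___█___█
██__██__██__██
█_█_█_█_█_█_█_█
████████████████
█_______________█
██______________██
█_█_____________█_█
████____________████
█___█___________█___█
██__██__________██__██
█_█_█_█_________█_█_█_█
████████________████████
█_______█_______█_______█

Derivation:
r0=0: █
r1=1: ██
r2=10: █_█
r3=11: ████
r4=100: █___█
r5=101: ██__██
r6=110: █_█_█_█
r7=111: ████████
r8=1000: █_______█
r9=1001: ██______██
r10=1010: █_█_____█_█
r11=1011: ████____████
r12=1100: █___█___█___█
r13=1101: ██__██__██__██
r14=1110: █_█_█_█_█_█_█_█
r15=1111: ████████████████
r16=10000: █_______________█
r17=10001: ██______________██
r18=10010: █_█_____________█_█
r19=10011: ████____________████
r20=10100: █___█___________█___█
r21=10101: ██__██__________██__██
r22=10110: █_█_█_█_________█_█_█_█
r23=10111: ████████________████████
r24=11000: █_______█_______█_______█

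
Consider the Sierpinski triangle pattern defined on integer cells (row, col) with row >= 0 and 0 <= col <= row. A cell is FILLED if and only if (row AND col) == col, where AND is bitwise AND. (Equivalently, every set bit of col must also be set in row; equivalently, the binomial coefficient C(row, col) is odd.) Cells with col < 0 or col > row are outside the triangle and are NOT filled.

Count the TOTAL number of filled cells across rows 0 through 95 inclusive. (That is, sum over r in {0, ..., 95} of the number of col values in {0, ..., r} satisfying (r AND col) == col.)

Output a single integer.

Answer: 1215

Derivation:
r0=0 pc0: +1 =1
r1=1 pc1: +2 =3
r2=10 pc1: +2 =5
r3=11 pc2: +4 =9
r4=100 pc1: +2 =11
r5=101 pc2: +4 =15
r6=110 pc2: +4 =19
r7=111 pc3: +8 =27
r8=1000 pc1: +2 =29
r9=1001 pc2: +4 =33
r10=1010 pc2: +4 =37
r11=1011 pc3: +8 =45
r12=1100 pc2: +4 =49
r13=1101 pc3: +8 =57
r14=1110 pc3: +8 =65
r15=1111 pc4: +16 =81
r16=10000 pc1: +2 =83
r17=10001 pc2: +4 =87
r18=10010 pc2: +4 =91
r19=10011 pc3: +8 =99
r20=10100 pc2: +4 =103
r21=10101 pc3: +8 =111
r22=10110 pc3: +8 =119
r23=10111 pc4: +16 =135
r24=11000 pc2: +4 =139
r25=11001 pc3: +8 =147
r26=11010 pc3: +8 =155
r27=11011 pc4: +16 =171
r28=11100 pc3: +8 =179
r29=11101 pc4: +16 =195
r30=11110 pc4: +16 =211
r31=11111 pc5: +32 =243
r32=100000 pc1: +2 =245
r33=100001 pc2: +4 =249
r34=100010 pc2: +4 =253
r35=100011 pc3: +8 =261
r36=100100 pc2: +4 =265
r37=100101 pc3: +8 =273
r38=100110 pc3: +8 =281
r39=100111 pc4: +16 =297
r40=101000 pc2: +4 =301
r41=101001 pc3: +8 =309
r42=101010 pc3: +8 =317
r43=101011 pc4: +16 =333
r44=101100 pc3: +8 =341
r45=101101 pc4: +16 =357
r46=101110 pc4: +16 =373
r47=101111 pc5: +32 =405
r48=110000 pc2: +4 =409
r49=110001 pc3: +8 =417
r50=110010 pc3: +8 =425
r51=110011 pc4: +16 =441
r52=110100 pc3: +8 =449
r53=110101 pc4: +16 =465
r54=110110 pc4: +16 =481
r55=110111 pc5: +32 =513
r56=111000 pc3: +8 =521
r57=111001 pc4: +16 =537
r58=111010 pc4: +16 =553
r59=111011 pc5: +32 =585
r60=111100 pc4: +16 =601
r61=111101 pc5: +32 =633
r62=111110 pc5: +32 =665
r63=111111 pc6: +64 =729
r64=1000000 pc1: +2 =731
r65=1000001 pc2: +4 =735
r66=1000010 pc2: +4 =739
r67=1000011 pc3: +8 =747
r68=1000100 pc2: +4 =751
r69=1000101 pc3: +8 =759
r70=1000110 pc3: +8 =767
r71=1000111 pc4: +16 =783
r72=1001000 pc2: +4 =787
r73=1001001 pc3: +8 =795
r74=1001010 pc3: +8 =803
r75=1001011 pc4: +16 =819
r76=1001100 pc3: +8 =827
r77=1001101 pc4: +16 =843
r78=1001110 pc4: +16 =859
r79=1001111 pc5: +32 =891
r80=1010000 pc2: +4 =895
r81=1010001 pc3: +8 =903
r82=1010010 pc3: +8 =911
r83=1010011 pc4: +16 =927
r84=1010100 pc3: +8 =935
r85=1010101 pc4: +16 =951
r86=1010110 pc4: +16 =967
r87=1010111 pc5: +32 =999
r88=1011000 pc3: +8 =1007
r89=1011001 pc4: +16 =1023
r90=1011010 pc4: +16 =1039
r91=1011011 pc5: +32 =1071
r92=1011100 pc4: +16 =1087
r93=1011101 pc5: +32 =1119
r94=1011110 pc5: +32 =1151
r95=1011111 pc6: +64 =1215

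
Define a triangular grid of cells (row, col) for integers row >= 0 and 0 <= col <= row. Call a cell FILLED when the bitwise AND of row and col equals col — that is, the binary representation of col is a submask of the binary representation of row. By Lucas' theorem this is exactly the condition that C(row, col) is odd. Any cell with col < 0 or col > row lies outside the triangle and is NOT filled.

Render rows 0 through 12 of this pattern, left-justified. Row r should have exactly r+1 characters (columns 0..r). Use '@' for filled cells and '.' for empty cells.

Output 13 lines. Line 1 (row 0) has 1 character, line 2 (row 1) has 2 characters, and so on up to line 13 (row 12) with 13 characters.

r0=0: @
r1=1: @@
r2=10: @.@
r3=11: @@@@
r4=100: @...@
r5=101: @@..@@
r6=110: @.@.@.@
r7=111: @@@@@@@@
r8=1000: @.......@
r9=1001: @@......@@
r10=1010: @.@.....@.@
r11=1011: @@@@....@@@@
r12=1100: @...@...@...@

Answer: @
@@
@.@
@@@@
@...@
@@..@@
@.@.@.@
@@@@@@@@
@.......@
@@......@@
@.@.....@.@
@@@@....@@@@
@...@...@...@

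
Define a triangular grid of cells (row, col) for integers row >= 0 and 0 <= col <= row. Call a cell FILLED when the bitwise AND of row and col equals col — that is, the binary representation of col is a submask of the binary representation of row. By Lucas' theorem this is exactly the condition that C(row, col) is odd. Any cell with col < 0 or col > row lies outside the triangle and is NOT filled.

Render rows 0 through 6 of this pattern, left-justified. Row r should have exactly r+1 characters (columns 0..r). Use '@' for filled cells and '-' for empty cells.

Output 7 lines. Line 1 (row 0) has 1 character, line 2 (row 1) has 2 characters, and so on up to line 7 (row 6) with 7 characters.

Answer: @
@@
@-@
@@@@
@---@
@@--@@
@-@-@-@

Derivation:
r0=0: @
r1=1: @@
r2=10: @-@
r3=11: @@@@
r4=100: @---@
r5=101: @@--@@
r6=110: @-@-@-@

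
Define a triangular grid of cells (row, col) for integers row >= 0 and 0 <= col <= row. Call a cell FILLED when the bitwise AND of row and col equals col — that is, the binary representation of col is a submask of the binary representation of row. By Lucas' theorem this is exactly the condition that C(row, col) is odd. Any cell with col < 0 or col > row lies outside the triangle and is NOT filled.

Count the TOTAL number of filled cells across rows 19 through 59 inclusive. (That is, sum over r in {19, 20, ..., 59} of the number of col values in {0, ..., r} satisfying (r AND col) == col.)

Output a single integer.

Answer: 494

Derivation:
r19=10011 pc3: +8 =8
r20=10100 pc2: +4 =12
r21=10101 pc3: +8 =20
r22=10110 pc3: +8 =28
r23=10111 pc4: +16 =44
r24=11000 pc2: +4 =48
r25=11001 pc3: +8 =56
r26=11010 pc3: +8 =64
r27=11011 pc4: +16 =80
r28=11100 pc3: +8 =88
r29=11101 pc4: +16 =104
r30=11110 pc4: +16 =120
r31=11111 pc5: +32 =152
r32=100000 pc1: +2 =154
r33=100001 pc2: +4 =158
r34=100010 pc2: +4 =162
r35=100011 pc3: +8 =170
r36=100100 pc2: +4 =174
r37=100101 pc3: +8 =182
r38=100110 pc3: +8 =190
r39=100111 pc4: +16 =206
r40=101000 pc2: +4 =210
r41=101001 pc3: +8 =218
r42=101010 pc3: +8 =226
r43=101011 pc4: +16 =242
r44=101100 pc3: +8 =250
r45=101101 pc4: +16 =266
r46=101110 pc4: +16 =282
r47=101111 pc5: +32 =314
r48=110000 pc2: +4 =318
r49=110001 pc3: +8 =326
r50=110010 pc3: +8 =334
r51=110011 pc4: +16 =350
r52=110100 pc3: +8 =358
r53=110101 pc4: +16 =374
r54=110110 pc4: +16 =390
r55=110111 pc5: +32 =422
r56=111000 pc3: +8 =430
r57=111001 pc4: +16 =446
r58=111010 pc4: +16 =462
r59=111011 pc5: +32 =494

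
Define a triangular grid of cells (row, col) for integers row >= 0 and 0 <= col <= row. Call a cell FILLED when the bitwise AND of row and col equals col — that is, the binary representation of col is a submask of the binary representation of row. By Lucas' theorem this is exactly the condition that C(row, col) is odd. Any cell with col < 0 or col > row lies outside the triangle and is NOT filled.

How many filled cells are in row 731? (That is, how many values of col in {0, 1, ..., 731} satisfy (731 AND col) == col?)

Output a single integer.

Answer: 128

Derivation:
731 in binary = 1011011011
popcount(731) = number of 1-bits in 1011011011 = 7
A col c satisfies (731 AND c) == c iff every set bit of c is also set in 731; each of the 7 set bits of 731 can independently be on or off in c.
count = 2^7 = 128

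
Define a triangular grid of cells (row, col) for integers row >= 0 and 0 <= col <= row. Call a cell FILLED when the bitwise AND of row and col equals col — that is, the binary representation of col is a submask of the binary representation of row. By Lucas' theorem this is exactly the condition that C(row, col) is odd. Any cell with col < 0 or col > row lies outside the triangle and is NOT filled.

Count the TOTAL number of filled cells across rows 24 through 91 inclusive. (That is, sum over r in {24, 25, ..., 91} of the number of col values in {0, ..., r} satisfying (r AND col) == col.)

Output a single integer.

r24=11000 pc2: +4 =4
r25=11001 pc3: +8 =12
r26=11010 pc3: +8 =20
r27=11011 pc4: +16 =36
r28=11100 pc3: +8 =44
r29=11101 pc4: +16 =60
r30=11110 pc4: +16 =76
r31=11111 pc5: +32 =108
r32=100000 pc1: +2 =110
r33=100001 pc2: +4 =114
r34=100010 pc2: +4 =118
r35=100011 pc3: +8 =126
r36=100100 pc2: +4 =130
r37=100101 pc3: +8 =138
r38=100110 pc3: +8 =146
r39=100111 pc4: +16 =162
r40=101000 pc2: +4 =166
r41=101001 pc3: +8 =174
r42=101010 pc3: +8 =182
r43=101011 pc4: +16 =198
r44=101100 pc3: +8 =206
r45=101101 pc4: +16 =222
r46=101110 pc4: +16 =238
r47=101111 pc5: +32 =270
r48=110000 pc2: +4 =274
r49=110001 pc3: +8 =282
r50=110010 pc3: +8 =290
r51=110011 pc4: +16 =306
r52=110100 pc3: +8 =314
r53=110101 pc4: +16 =330
r54=110110 pc4: +16 =346
r55=110111 pc5: +32 =378
r56=111000 pc3: +8 =386
r57=111001 pc4: +16 =402
r58=111010 pc4: +16 =418
r59=111011 pc5: +32 =450
r60=111100 pc4: +16 =466
r61=111101 pc5: +32 =498
r62=111110 pc5: +32 =530
r63=111111 pc6: +64 =594
r64=1000000 pc1: +2 =596
r65=1000001 pc2: +4 =600
r66=1000010 pc2: +4 =604
r67=1000011 pc3: +8 =612
r68=1000100 pc2: +4 =616
r69=1000101 pc3: +8 =624
r70=1000110 pc3: +8 =632
r71=1000111 pc4: +16 =648
r72=1001000 pc2: +4 =652
r73=1001001 pc3: +8 =660
r74=1001010 pc3: +8 =668
r75=1001011 pc4: +16 =684
r76=1001100 pc3: +8 =692
r77=1001101 pc4: +16 =708
r78=1001110 pc4: +16 =724
r79=1001111 pc5: +32 =756
r80=1010000 pc2: +4 =760
r81=1010001 pc3: +8 =768
r82=1010010 pc3: +8 =776
r83=1010011 pc4: +16 =792
r84=1010100 pc3: +8 =800
r85=1010101 pc4: +16 =816
r86=1010110 pc4: +16 =832
r87=1010111 pc5: +32 =864
r88=1011000 pc3: +8 =872
r89=1011001 pc4: +16 =888
r90=1011010 pc4: +16 =904
r91=1011011 pc5: +32 =936

Answer: 936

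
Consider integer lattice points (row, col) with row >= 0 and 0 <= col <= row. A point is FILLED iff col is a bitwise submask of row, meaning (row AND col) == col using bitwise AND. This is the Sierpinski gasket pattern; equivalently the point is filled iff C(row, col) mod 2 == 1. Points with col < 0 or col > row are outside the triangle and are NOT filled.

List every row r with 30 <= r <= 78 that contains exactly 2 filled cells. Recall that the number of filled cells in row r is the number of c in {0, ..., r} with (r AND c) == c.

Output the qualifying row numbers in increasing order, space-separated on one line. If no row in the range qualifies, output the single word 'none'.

Answer: 32 64

Derivation:
Row r has 2^popcount(r) filled cells, so we need popcount(r) = log2(2) = 1.
Scan r = 30..78 and keep those with exactly 1 one-bits:
r=30=11110 popcount=4 -> skip
r=31=11111 popcount=5 -> skip
r=32=100000 popcount=1 -> KEEP
r=33=100001 popcount=2 -> skip
r=34=100010 popcount=2 -> skip
r=35=100011 popcount=3 -> skip
r=36=100100 popcount=2 -> skip
r=37=100101 popcount=3 -> skip
r=38=100110 popcount=3 -> skip
r=39=100111 popcount=4 -> skip
r=40=101000 popcount=2 -> skip
r=41=101001 popcount=3 -> skip
r=42=101010 popcount=3 -> skip
r=43=101011 popcount=4 -> skip
r=44=101100 popcount=3 -> skip
r=45=101101 popcount=4 -> skip
r=46=101110 popcount=4 -> skip
r=47=101111 popcount=5 -> skip
r=48=110000 popcount=2 -> skip
r=49=110001 popcount=3 -> skip
r=50=110010 popcount=3 -> skip
r=51=110011 popcount=4 -> skip
r=52=110100 popcount=3 -> skip
r=53=110101 popcount=4 -> skip
r=54=110110 popcount=4 -> skip
r=55=110111 popcount=5 -> skip
r=56=111000 popcount=3 -> skip
r=57=111001 popcount=4 -> skip
r=58=111010 popcount=4 -> skip
r=59=111011 popcount=5 -> skip
r=60=111100 popcount=4 -> skip
r=61=111101 popcount=5 -> skip
r=62=111110 popcount=5 -> skip
r=63=111111 popcount=6 -> skip
r=64=1000000 popcount=1 -> KEEP
r=65=1000001 popcount=2 -> skip
r=66=1000010 popcount=2 -> skip
r=67=1000011 popcount=3 -> skip
r=68=1000100 popcount=2 -> skip
r=69=1000101 popcount=3 -> skip
r=70=1000110 popcount=3 -> skip
r=71=1000111 popcount=4 -> skip
r=72=1001000 popcount=2 -> skip
r=73=1001001 popcount=3 -> skip
r=74=1001010 popcount=3 -> skip
r=75=1001011 popcount=4 -> skip
r=76=1001100 popcount=3 -> skip
r=77=1001101 popcount=4 -> skip
r=78=1001110 popcount=4 -> skip
Kept rows: 32 64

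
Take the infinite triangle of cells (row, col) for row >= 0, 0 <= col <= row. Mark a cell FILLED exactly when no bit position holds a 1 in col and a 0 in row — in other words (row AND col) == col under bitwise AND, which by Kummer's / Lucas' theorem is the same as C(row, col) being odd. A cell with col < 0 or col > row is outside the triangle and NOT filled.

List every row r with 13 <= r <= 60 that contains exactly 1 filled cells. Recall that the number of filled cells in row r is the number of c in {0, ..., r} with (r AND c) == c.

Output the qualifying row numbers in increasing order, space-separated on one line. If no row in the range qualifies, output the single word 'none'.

Answer: none

Derivation:
Row r has 2^popcount(r) filled cells, so we need popcount(r) = log2(1) = 0.
Scan r = 13..60 and keep those with exactly 0 one-bits:
r=13=1101 popcount=3 -> skip
r=14=1110 popcount=3 -> skip
r=15=1111 popcount=4 -> skip
r=16=10000 popcount=1 -> skip
r=17=10001 popcount=2 -> skip
r=18=10010 popcount=2 -> skip
r=19=10011 popcount=3 -> skip
r=20=10100 popcount=2 -> skip
r=21=10101 popcount=3 -> skip
r=22=10110 popcount=3 -> skip
r=23=10111 popcount=4 -> skip
r=24=11000 popcount=2 -> skip
r=25=11001 popcount=3 -> skip
r=26=11010 popcount=3 -> skip
r=27=11011 popcount=4 -> skip
r=28=11100 popcount=3 -> skip
r=29=11101 popcount=4 -> skip
r=30=11110 popcount=4 -> skip
r=31=11111 popcount=5 -> skip
r=32=100000 popcount=1 -> skip
r=33=100001 popcount=2 -> skip
r=34=100010 popcount=2 -> skip
r=35=100011 popcount=3 -> skip
r=36=100100 popcount=2 -> skip
r=37=100101 popcount=3 -> skip
r=38=100110 popcount=3 -> skip
r=39=100111 popcount=4 -> skip
r=40=101000 popcount=2 -> skip
r=41=101001 popcount=3 -> skip
r=42=101010 popcount=3 -> skip
r=43=101011 popcount=4 -> skip
r=44=101100 popcount=3 -> skip
r=45=101101 popcount=4 -> skip
r=46=101110 popcount=4 -> skip
r=47=101111 popcount=5 -> skip
r=48=110000 popcount=2 -> skip
r=49=110001 popcount=3 -> skip
r=50=110010 popcount=3 -> skip
r=51=110011 popcount=4 -> skip
r=52=110100 popcount=3 -> skip
r=53=110101 popcount=4 -> skip
r=54=110110 popcount=4 -> skip
r=55=110111 popcount=5 -> skip
r=56=111000 popcount=3 -> skip
r=57=111001 popcount=4 -> skip
r=58=111010 popcount=4 -> skip
r=59=111011 popcount=5 -> skip
r=60=111100 popcount=4 -> skip
Kept rows: none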